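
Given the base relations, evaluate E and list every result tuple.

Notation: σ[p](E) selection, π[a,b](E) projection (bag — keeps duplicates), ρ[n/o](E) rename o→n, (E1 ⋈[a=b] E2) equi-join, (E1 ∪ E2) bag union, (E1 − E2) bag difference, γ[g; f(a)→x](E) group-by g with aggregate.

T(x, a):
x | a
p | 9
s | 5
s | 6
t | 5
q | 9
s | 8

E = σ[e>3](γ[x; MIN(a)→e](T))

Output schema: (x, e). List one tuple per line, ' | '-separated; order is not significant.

Stepwise |·|:
  T → 6
  γ[x; MIN(a)→e](T) → 4
  σ[e>3](γ[x; MIN(a)→e](T)) → 4

== RESULT ==
x | e
p | 9
q | 9
s | 5
t | 5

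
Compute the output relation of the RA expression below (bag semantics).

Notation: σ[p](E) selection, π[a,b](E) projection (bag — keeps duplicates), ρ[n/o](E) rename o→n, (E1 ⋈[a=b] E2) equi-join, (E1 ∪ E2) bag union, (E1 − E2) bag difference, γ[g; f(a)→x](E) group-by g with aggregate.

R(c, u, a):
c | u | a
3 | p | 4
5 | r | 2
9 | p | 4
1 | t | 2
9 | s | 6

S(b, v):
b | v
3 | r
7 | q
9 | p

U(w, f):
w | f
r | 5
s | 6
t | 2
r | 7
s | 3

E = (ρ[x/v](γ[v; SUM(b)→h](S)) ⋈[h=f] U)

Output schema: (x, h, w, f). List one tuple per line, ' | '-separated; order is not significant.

Per-node cardinality:
  S → 3
  γ[v; SUM(b)→h](S) → 3
  ρ[x/v](γ[v; SUM(b)→h](S)) → 3
  U → 5
  (ρ[x/v](γ[v; SUM(b)→h](S)) ⋈[h=f] U) → 2

== RESULT ==
x | h | w | f
q | 7 | r | 7
r | 3 | s | 3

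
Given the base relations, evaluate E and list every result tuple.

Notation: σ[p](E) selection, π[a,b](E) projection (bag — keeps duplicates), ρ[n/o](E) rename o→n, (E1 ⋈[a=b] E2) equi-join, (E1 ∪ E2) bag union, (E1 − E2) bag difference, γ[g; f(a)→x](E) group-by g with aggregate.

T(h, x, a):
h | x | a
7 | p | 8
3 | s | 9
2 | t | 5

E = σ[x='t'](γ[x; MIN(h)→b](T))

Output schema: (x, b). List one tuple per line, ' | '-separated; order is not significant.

Subexpression sizes:
  T → 3
  γ[x; MIN(h)→b](T) → 3
  σ[x='t'](γ[x; MIN(h)→b](T)) → 1

== RESULT ==
x | b
t | 2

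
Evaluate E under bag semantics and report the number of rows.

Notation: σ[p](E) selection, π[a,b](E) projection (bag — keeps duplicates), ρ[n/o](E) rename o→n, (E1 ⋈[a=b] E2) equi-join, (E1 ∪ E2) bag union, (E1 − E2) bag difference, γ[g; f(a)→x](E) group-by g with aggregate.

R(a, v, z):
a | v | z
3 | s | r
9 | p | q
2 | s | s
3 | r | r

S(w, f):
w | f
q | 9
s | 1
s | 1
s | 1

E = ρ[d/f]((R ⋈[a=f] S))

Row counts bottom-up:
  R → 4
  S → 4
  (R ⋈[a=f] S) → 1
  ρ[d/f]((R ⋈[a=f] S)) → 1

|E| = 1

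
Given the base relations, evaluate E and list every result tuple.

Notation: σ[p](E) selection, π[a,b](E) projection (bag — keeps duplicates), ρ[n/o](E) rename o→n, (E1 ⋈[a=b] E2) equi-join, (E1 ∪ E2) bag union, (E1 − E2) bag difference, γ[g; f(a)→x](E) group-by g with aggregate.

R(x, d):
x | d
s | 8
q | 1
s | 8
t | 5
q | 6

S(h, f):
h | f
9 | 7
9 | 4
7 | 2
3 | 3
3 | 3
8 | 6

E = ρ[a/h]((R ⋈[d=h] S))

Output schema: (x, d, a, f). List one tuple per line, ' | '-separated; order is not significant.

Subexpression sizes:
  R → 5
  S → 6
  (R ⋈[d=h] S) → 2
  ρ[a/h]((R ⋈[d=h] S)) → 2

== RESULT ==
x | d | a | f
s | 8 | 8 | 6
s | 8 | 8 | 6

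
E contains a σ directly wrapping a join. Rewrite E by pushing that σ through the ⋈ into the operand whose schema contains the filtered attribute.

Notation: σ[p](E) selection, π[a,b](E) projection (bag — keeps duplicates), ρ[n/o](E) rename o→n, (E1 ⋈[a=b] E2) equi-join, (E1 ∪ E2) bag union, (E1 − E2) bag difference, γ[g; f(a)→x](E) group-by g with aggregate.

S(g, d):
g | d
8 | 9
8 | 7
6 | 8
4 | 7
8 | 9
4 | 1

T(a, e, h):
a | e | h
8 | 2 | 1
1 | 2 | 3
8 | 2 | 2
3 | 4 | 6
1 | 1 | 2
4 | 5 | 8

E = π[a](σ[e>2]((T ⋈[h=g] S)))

σ filters on e, owned by the left side.
E' = π[a]((σ[e>2](T) ⋈[h=g] S))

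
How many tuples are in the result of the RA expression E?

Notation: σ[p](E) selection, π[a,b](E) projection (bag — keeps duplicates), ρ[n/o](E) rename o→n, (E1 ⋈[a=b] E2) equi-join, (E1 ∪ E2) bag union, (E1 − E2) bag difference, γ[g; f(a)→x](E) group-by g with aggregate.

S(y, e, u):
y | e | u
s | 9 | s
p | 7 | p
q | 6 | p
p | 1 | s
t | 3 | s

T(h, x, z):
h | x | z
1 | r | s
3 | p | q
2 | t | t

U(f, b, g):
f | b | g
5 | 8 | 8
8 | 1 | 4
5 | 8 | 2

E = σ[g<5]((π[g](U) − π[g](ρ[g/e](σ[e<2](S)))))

Stepwise |·|:
  U → 3
  π[g](U) → 3
  S → 5
  σ[e<2](S) → 1
  ρ[g/e](σ[e<2](S)) → 1
  π[g](ρ[g/e](σ[e<2](S))) → 1
  (π[g](U) − π[g](ρ[g/e](σ[e<2](S)))) → 3
  σ[g<5]((π[g](U) − π[g](ρ[g/e](σ[e<2](S))))) → 2

|E| = 2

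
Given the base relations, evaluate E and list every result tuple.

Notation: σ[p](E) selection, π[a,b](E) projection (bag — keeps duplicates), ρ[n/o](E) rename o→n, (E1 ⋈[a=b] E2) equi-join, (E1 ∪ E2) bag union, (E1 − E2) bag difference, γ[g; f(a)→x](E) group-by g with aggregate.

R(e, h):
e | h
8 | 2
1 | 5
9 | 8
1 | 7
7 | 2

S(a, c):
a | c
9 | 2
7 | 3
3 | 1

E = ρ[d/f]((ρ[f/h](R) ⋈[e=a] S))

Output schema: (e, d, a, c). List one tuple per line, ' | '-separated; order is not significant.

Stepwise |·|:
  R → 5
  ρ[f/h](R) → 5
  S → 3
  (ρ[f/h](R) ⋈[e=a] S) → 2
  ρ[d/f]((ρ[f/h](R) ⋈[e=a] S)) → 2

== RESULT ==
e | d | a | c
7 | 2 | 7 | 3
9 | 8 | 9 | 2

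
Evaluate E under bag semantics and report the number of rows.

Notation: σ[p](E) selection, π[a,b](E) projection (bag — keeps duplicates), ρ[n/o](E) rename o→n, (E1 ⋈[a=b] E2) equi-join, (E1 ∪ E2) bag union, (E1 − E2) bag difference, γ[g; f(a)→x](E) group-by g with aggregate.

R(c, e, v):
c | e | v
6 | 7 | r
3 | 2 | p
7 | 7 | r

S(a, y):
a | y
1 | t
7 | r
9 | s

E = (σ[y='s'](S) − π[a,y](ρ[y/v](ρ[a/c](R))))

Row counts bottom-up:
  S → 3
  σ[y='s'](S) → 1
  R → 3
  ρ[a/c](R) → 3
  ρ[y/v](ρ[a/c](R)) → 3
  π[a,y](ρ[y/v](ρ[a/c](R))) → 3
  (σ[y='s'](S) − π[a,y](ρ[y/v](ρ[a/c](R)))) → 1

|E| = 1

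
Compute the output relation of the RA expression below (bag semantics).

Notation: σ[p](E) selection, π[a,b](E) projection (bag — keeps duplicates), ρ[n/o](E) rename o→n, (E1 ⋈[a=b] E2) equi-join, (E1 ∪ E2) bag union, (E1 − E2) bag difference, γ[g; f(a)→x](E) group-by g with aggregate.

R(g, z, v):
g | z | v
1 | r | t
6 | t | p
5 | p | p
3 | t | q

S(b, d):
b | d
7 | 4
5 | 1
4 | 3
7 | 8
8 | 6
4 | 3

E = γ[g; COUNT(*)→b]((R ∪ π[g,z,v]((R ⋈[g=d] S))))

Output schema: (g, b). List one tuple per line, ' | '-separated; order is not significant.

Row counts bottom-up:
  R → 4
  R → 4
  S → 6
  (R ⋈[g=d] S) → 4
  π[g,z,v]((R ⋈[g=d] S)) → 4
  (R ∪ π[g,z,v]((R ⋈[g=d] S))) → 8
  γ[g; COUNT(*)→b]((R ∪ π[g,z,v]((R ⋈[g=d] S)))) → 4

== RESULT ==
g | b
1 | 2
3 | 3
5 | 1
6 | 2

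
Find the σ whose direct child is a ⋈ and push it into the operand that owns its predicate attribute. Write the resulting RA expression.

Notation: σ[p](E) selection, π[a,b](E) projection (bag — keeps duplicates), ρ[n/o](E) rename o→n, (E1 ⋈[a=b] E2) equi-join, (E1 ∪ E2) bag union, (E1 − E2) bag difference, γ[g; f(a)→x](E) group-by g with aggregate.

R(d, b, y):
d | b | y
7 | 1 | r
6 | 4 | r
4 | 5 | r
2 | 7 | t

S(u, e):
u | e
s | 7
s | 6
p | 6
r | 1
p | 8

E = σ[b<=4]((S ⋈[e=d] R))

σ filters on b, owned by the right side.
E' = (S ⋈[e=d] σ[b<=4](R))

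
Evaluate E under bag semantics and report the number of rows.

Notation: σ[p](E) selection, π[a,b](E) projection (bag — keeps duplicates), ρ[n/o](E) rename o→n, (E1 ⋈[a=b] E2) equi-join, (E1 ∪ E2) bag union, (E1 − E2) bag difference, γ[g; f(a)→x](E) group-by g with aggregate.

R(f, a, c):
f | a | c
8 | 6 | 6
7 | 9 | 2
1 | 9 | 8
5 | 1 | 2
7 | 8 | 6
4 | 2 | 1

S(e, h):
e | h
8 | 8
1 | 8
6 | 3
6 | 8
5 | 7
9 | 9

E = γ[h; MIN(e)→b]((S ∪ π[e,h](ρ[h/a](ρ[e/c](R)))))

Per-node cardinality:
  S → 6
  R → 6
  ρ[e/c](R) → 6
  ρ[h/a](ρ[e/c](R)) → 6
  π[e,h](ρ[h/a](ρ[e/c](R))) → 6
  (S ∪ π[e,h](ρ[h/a](ρ[e/c](R)))) → 12
  γ[h; MIN(e)→b]((S ∪ π[e,h](ρ[h/a](ρ[e/c](R))))) → 7

|E| = 7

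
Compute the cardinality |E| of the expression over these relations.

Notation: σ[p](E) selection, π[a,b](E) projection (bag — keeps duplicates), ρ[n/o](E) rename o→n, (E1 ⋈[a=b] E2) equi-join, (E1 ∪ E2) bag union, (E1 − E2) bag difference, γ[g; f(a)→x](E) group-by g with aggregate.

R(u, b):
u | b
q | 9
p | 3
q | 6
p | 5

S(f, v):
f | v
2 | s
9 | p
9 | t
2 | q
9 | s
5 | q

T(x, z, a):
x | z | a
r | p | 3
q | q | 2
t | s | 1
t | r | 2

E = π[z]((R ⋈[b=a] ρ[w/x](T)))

Row counts bottom-up:
  R → 4
  T → 4
  ρ[w/x](T) → 4
  (R ⋈[b=a] ρ[w/x](T)) → 1
  π[z]((R ⋈[b=a] ρ[w/x](T))) → 1

|E| = 1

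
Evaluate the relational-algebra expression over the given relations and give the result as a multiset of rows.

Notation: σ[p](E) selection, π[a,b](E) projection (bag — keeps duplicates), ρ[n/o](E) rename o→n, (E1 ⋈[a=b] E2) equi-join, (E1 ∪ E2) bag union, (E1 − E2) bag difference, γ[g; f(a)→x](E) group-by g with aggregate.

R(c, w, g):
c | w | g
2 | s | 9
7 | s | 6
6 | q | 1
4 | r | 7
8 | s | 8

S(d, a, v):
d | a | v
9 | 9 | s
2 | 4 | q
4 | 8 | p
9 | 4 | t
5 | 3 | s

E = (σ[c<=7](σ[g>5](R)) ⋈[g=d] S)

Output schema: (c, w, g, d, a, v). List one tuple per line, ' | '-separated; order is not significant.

Row counts bottom-up:
  R → 5
  σ[g>5](R) → 4
  σ[c<=7](σ[g>5](R)) → 3
  S → 5
  (σ[c<=7](σ[g>5](R)) ⋈[g=d] S) → 2

== RESULT ==
c | w | g | d | a | v
2 | s | 9 | 9 | 4 | t
2 | s | 9 | 9 | 9 | s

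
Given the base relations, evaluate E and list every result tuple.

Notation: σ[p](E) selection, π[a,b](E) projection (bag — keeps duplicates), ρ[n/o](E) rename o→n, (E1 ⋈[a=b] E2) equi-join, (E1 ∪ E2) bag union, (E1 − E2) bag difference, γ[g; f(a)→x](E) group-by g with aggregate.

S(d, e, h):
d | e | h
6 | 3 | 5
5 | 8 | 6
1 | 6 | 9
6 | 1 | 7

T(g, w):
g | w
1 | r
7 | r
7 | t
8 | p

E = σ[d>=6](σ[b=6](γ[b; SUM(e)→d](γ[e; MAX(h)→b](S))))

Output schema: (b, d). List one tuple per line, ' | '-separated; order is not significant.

Per-node cardinality:
  S → 4
  γ[e; MAX(h)→b](S) → 4
  γ[b; SUM(e)→d](γ[e; MAX(h)→b](S)) → 4
  σ[b=6](γ[b; SUM(e)→d](γ[e; MAX(h)→b](S))) → 1
  σ[d>=6](σ[b=6](γ[b; SUM(e)→d](γ[e; MAX(h)→b](S)))) → 1

== RESULT ==
b | d
6 | 8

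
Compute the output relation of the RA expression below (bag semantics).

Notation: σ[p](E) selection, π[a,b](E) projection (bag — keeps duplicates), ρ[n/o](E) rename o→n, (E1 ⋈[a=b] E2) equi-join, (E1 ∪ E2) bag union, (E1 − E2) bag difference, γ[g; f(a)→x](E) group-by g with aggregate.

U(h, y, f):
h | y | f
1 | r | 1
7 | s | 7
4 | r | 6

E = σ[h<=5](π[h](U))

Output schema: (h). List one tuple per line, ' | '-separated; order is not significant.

Subexpression sizes:
  U → 3
  π[h](U) → 3
  σ[h<=5](π[h](U)) → 2

== RESULT ==
h
1
4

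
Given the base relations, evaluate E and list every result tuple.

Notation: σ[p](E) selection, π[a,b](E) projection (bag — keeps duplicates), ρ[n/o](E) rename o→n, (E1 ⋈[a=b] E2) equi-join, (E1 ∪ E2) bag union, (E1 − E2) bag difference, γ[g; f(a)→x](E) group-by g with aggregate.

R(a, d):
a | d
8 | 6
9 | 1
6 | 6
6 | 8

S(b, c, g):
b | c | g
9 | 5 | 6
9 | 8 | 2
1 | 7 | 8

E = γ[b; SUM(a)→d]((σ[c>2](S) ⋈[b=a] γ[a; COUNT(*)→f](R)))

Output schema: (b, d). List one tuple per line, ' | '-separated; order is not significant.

Subexpression sizes:
  S → 3
  σ[c>2](S) → 3
  R → 4
  γ[a; COUNT(*)→f](R) → 3
  (σ[c>2](S) ⋈[b=a] γ[a; COUNT(*)→f](R)) → 2
  γ[b; SUM(a)→d]((σ[c>2](S) ⋈[b=a] γ[a; COUNT(*)→f](R))) → 1

== RESULT ==
b | d
9 | 18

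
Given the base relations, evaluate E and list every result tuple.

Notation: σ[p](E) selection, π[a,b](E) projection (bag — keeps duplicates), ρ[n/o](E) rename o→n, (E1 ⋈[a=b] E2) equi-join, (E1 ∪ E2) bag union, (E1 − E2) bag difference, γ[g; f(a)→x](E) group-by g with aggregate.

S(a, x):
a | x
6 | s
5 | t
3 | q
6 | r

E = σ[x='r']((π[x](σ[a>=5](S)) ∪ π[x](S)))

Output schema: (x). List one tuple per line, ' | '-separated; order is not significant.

Stepwise |·|:
  S → 4
  σ[a>=5](S) → 3
  π[x](σ[a>=5](S)) → 3
  S → 4
  π[x](S) → 4
  (π[x](σ[a>=5](S)) ∪ π[x](S)) → 7
  σ[x='r']((π[x](σ[a>=5](S)) ∪ π[x](S))) → 2

== RESULT ==
x
r
r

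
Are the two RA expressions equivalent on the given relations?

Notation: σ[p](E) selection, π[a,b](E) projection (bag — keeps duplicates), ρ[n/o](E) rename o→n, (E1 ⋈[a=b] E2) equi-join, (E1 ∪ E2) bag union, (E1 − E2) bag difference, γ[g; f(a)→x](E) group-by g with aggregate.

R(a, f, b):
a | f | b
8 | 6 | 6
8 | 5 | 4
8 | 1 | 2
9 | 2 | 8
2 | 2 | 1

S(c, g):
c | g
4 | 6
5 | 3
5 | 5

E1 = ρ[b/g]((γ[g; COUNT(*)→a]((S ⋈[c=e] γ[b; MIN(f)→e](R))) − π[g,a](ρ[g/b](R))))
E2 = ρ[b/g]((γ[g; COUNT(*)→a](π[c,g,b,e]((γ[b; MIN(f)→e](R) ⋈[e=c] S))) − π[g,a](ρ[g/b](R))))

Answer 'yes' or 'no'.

E1 subexpression sizes:
  S → 3
  R → 5
  γ[b; MIN(f)→e](R) → 5
  (S ⋈[c=e] γ[b; MIN(f)→e](R)) → 2
  γ[g; COUNT(*)→a]((S ⋈[c=e] γ[b; MIN(f)→e](R))) → 2
  R → 5
  ρ[g/b](R) → 5
  π[g,a](ρ[g/b](R)) → 5
  (γ[g; COUNT(*)→a]((S ⋈[c=e] γ[b; MIN(f)→e](R))) − π[g,a](ρ[g/b](R))) → 2
  ρ[b/g]((γ[g; COUNT(*)→a]((S ⋈[c=e] γ[b; MIN(f)→e](R))) − π[g,a](ρ[g/b](R)))) → 2
E2 subexpression sizes:
  R → 5
  γ[b; MIN(f)→e](R) → 5
  S → 3
  (γ[b; MIN(f)→e](R) ⋈[e=c] S) → 2
  π[c,g,b,e]((γ[b; MIN(f)→e](R) ⋈[e=c] S)) → 2
  γ[g; COUNT(*)→a](π[c,g,b,e]((γ[b; MIN(f)→e](R) ⋈[e=c] S))) → 2
  R → 5
  ρ[g/b](R) → 5
  π[g,a](ρ[g/b](R)) → 5
  (γ[g; COUNT(*)→a](π[c,g,b,e]((γ[b; MIN(f)→e](R) ⋈[e=c] S))) − π[g,a](ρ[g/b](R))) → 2
  ρ[b/g]((γ[g; COUNT(*)→a](π[c,g,b,e]((γ[b; MIN(f)→e](R) ⋈[e=c] S))) − π[g,a](ρ[g/b](R)))) → 2

E1 and E2 produce the same multiset:
b | a
3 | 1
5 | 1

yes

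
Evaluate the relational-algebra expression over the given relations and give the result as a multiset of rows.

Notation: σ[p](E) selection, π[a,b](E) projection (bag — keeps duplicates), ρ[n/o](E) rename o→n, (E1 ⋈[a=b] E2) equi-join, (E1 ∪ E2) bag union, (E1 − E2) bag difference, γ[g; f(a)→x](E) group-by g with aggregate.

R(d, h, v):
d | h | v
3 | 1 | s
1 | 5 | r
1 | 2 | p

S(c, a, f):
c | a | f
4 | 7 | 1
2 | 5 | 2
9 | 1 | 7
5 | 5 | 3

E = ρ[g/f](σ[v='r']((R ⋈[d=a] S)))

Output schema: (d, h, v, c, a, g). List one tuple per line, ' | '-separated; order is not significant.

Subexpression sizes:
  R → 3
  S → 4
  (R ⋈[d=a] S) → 2
  σ[v='r']((R ⋈[d=a] S)) → 1
  ρ[g/f](σ[v='r']((R ⋈[d=a] S))) → 1

== RESULT ==
d | h | v | c | a | g
1 | 5 | r | 9 | 1 | 7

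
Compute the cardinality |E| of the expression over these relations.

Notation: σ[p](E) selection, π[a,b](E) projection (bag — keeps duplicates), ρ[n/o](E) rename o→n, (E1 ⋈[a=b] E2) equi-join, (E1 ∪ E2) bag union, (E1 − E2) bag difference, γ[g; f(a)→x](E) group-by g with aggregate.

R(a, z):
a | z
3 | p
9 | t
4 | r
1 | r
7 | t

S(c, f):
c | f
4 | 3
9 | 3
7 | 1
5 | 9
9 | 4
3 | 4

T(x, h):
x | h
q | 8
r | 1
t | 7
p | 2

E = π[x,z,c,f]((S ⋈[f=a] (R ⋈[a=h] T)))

Row counts bottom-up:
  S → 6
  R → 5
  T → 4
  (R ⋈[a=h] T) → 2
  (S ⋈[f=a] (R ⋈[a=h] T)) → 1
  π[x,z,c,f]((S ⋈[f=a] (R ⋈[a=h] T))) → 1

|E| = 1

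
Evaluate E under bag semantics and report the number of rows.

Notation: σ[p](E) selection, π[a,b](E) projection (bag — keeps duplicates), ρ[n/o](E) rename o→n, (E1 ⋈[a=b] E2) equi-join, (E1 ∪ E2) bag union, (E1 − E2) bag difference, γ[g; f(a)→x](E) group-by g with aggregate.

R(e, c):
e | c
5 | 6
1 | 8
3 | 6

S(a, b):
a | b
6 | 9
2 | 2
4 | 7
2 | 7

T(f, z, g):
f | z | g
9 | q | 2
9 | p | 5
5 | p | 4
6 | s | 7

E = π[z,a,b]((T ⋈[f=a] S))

Stepwise |·|:
  T → 4
  S → 4
  (T ⋈[f=a] S) → 1
  π[z,a,b]((T ⋈[f=a] S)) → 1

|E| = 1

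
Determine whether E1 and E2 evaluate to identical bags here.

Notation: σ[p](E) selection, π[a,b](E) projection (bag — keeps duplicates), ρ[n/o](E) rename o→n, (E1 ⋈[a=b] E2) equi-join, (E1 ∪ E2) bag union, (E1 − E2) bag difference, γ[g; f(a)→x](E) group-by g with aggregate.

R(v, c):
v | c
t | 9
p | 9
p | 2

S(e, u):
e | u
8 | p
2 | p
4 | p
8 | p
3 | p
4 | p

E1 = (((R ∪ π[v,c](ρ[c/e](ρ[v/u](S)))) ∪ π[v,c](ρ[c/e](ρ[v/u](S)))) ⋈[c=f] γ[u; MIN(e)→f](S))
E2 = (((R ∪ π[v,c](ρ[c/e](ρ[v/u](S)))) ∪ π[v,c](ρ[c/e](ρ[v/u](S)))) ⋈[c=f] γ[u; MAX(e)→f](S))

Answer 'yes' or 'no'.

E1 per-node cardinality:
  R → 3
  S → 6
  ρ[v/u](S) → 6
  ρ[c/e](ρ[v/u](S)) → 6
  π[v,c](ρ[c/e](ρ[v/u](S))) → 6
  (R ∪ π[v,c](ρ[c/e](ρ[v/u](S)))) → 9
  S → 6
  ρ[v/u](S) → 6
  ρ[c/e](ρ[v/u](S)) → 6
  π[v,c](ρ[c/e](ρ[v/u](S))) → 6
  ((R ∪ π[v,c](ρ[c/e](ρ[v/u](S)))) ∪ π[v,c](ρ[c/e](ρ[v/u](S)))) → 15
  S → 6
  γ[u; MIN(e)→f](S) → 1
  (((R ∪ π[v,c](ρ[c/e](ρ[v/u](S)))) ∪ π[v,c](ρ[c/e](ρ[v/u](S)))) ⋈[c=f] γ[u; MIN(e)→f](S)) → 3
E2 per-node cardinality:
  R → 3
  S → 6
  ρ[v/u](S) → 6
  ρ[c/e](ρ[v/u](S)) → 6
  π[v,c](ρ[c/e](ρ[v/u](S))) → 6
  (R ∪ π[v,c](ρ[c/e](ρ[v/u](S)))) → 9
  S → 6
  ρ[v/u](S) → 6
  ρ[c/e](ρ[v/u](S)) → 6
  π[v,c](ρ[c/e](ρ[v/u](S))) → 6
  ((R ∪ π[v,c](ρ[c/e](ρ[v/u](S)))) ∪ π[v,c](ρ[c/e](ρ[v/u](S)))) → 15
  S → 6
  γ[u; MAX(e)→f](S) → 1
  (((R ∪ π[v,c](ρ[c/e](ρ[v/u](S)))) ∪ π[v,c](ρ[c/e](ρ[v/u](S)))) ⋈[c=f] γ[u; MAX(e)→f](S)) → 4

E1 result:
v | c | u | f
p | 2 | p | 2
p | 2 | p | 2
p | 2 | p | 2
E2 result:
v | c | u | f
p | 8 | p | 8
p | 8 | p | 8
p | 8 | p | 8
p | 8 | p | 8
Witness: ('p', 8, 'p', 8) appears 0× in E1 but 4× in E2.

no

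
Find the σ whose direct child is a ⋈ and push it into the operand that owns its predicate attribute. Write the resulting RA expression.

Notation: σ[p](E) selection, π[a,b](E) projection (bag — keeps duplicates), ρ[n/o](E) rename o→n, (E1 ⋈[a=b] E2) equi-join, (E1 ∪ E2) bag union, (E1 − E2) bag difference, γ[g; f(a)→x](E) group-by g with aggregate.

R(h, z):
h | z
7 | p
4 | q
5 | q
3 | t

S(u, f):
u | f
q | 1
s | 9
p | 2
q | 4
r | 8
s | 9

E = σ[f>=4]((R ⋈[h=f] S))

σ filters on f, owned by the right side.
E' = (R ⋈[h=f] σ[f>=4](S))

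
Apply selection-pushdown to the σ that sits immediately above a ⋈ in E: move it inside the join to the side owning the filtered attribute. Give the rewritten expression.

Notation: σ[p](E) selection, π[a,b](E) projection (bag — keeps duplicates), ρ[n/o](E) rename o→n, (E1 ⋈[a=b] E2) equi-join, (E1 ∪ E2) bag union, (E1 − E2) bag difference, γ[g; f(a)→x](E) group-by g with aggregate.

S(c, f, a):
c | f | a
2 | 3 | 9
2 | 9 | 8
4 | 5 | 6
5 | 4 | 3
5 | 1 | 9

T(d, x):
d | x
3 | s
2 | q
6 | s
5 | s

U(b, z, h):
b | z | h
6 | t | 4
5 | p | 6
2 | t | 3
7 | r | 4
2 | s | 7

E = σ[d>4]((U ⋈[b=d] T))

σ filters on d, owned by the right side.
E' = (U ⋈[b=d] σ[d>4](T))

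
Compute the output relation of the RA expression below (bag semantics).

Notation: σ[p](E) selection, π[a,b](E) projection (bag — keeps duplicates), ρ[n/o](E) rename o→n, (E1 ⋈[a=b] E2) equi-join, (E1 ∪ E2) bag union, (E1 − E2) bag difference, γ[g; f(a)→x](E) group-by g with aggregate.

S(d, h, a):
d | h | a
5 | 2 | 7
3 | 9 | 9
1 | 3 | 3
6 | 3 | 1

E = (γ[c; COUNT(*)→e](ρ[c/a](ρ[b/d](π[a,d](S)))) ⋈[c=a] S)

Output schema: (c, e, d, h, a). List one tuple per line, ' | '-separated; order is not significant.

Stepwise |·|:
  S → 4
  π[a,d](S) → 4
  ρ[b/d](π[a,d](S)) → 4
  ρ[c/a](ρ[b/d](π[a,d](S))) → 4
  γ[c; COUNT(*)→e](ρ[c/a](ρ[b/d](π[a,d](S)))) → 4
  S → 4
  (γ[c; COUNT(*)→e](ρ[c/a](ρ[b/d](π[a,d](S)))) ⋈[c=a] S) → 4

== RESULT ==
c | e | d | h | a
1 | 1 | 6 | 3 | 1
3 | 1 | 1 | 3 | 3
7 | 1 | 5 | 2 | 7
9 | 1 | 3 | 9 | 9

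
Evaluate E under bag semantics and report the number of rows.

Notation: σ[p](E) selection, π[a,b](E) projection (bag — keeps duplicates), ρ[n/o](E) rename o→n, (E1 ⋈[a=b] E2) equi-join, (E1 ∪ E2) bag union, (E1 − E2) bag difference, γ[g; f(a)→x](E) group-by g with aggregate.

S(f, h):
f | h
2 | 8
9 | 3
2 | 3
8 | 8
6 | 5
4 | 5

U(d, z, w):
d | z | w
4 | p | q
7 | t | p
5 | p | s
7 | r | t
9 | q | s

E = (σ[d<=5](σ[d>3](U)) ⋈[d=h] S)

Stepwise |·|:
  U → 5
  σ[d>3](U) → 5
  σ[d<=5](σ[d>3](U)) → 2
  S → 6
  (σ[d<=5](σ[d>3](U)) ⋈[d=h] S) → 2

|E| = 2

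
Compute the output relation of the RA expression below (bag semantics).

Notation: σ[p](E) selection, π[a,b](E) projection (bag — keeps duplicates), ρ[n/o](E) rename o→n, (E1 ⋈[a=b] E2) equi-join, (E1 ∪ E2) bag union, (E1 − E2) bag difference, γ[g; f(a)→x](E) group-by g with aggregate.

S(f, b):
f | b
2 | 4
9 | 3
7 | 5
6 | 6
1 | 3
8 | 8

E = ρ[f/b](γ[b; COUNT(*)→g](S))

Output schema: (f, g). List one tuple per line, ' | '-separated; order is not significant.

Stepwise |·|:
  S → 6
  γ[b; COUNT(*)→g](S) → 5
  ρ[f/b](γ[b; COUNT(*)→g](S)) → 5

== RESULT ==
f | g
3 | 2
4 | 1
5 | 1
6 | 1
8 | 1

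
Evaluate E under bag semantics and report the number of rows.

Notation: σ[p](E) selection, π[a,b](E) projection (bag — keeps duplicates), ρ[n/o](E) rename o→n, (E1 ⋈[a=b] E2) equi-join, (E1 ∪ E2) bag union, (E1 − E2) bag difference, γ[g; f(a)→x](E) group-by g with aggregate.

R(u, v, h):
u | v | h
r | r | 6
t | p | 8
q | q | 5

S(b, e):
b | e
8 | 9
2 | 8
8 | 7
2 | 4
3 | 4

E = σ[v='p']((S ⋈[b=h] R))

Per-node cardinality:
  S → 5
  R → 3
  (S ⋈[b=h] R) → 2
  σ[v='p']((S ⋈[b=h] R)) → 2

|E| = 2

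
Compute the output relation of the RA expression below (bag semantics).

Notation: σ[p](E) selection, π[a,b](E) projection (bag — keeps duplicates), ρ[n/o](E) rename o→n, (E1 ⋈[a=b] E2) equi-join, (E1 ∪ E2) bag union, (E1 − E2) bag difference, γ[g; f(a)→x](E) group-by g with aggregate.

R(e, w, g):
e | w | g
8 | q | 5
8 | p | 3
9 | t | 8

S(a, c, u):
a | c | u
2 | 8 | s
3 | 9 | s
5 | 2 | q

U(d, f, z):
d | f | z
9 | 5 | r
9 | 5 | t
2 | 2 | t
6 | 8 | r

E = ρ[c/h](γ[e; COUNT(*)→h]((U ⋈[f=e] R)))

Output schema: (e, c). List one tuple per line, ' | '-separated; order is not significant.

Stepwise |·|:
  U → 4
  R → 3
  (U ⋈[f=e] R) → 2
  γ[e; COUNT(*)→h]((U ⋈[f=e] R)) → 1
  ρ[c/h](γ[e; COUNT(*)→h]((U ⋈[f=e] R))) → 1

== RESULT ==
e | c
8 | 2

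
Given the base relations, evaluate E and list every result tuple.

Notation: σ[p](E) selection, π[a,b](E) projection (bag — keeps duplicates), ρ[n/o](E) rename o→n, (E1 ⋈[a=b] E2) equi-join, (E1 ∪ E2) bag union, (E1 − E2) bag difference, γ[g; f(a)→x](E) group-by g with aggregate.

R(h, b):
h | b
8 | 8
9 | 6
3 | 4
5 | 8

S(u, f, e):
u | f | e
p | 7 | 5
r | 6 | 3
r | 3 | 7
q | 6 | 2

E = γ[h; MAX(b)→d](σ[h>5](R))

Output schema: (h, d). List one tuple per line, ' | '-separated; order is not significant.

Subexpression sizes:
  R → 4
  σ[h>5](R) → 2
  γ[h; MAX(b)→d](σ[h>5](R)) → 2

== RESULT ==
h | d
8 | 8
9 | 6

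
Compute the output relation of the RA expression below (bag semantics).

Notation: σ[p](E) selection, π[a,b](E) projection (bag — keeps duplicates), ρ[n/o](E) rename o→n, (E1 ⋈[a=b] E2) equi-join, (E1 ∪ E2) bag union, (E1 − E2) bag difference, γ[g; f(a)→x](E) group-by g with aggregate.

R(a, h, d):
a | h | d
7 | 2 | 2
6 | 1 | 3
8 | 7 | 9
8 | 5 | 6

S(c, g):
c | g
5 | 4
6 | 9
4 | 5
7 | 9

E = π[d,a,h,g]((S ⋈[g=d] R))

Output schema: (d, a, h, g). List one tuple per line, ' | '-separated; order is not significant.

Row counts bottom-up:
  S → 4
  R → 4
  (S ⋈[g=d] R) → 2
  π[d,a,h,g]((S ⋈[g=d] R)) → 2

== RESULT ==
d | a | h | g
9 | 8 | 7 | 9
9 | 8 | 7 | 9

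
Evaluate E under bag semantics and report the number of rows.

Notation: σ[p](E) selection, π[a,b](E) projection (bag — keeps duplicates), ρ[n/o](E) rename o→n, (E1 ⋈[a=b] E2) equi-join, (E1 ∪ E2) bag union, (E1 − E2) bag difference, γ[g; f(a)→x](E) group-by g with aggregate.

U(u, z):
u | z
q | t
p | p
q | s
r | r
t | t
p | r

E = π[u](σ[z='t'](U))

Per-node cardinality:
  U → 6
  σ[z='t'](U) → 2
  π[u](σ[z='t'](U)) → 2

|E| = 2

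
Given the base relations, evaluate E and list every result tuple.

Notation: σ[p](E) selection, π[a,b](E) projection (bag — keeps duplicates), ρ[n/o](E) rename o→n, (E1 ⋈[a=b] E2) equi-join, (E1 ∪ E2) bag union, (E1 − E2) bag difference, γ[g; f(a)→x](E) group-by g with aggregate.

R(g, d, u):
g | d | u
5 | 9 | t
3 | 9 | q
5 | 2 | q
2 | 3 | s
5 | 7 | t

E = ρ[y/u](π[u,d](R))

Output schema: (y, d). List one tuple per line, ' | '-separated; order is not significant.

Row counts bottom-up:
  R → 5
  π[u,d](R) → 5
  ρ[y/u](π[u,d](R)) → 5

== RESULT ==
y | d
q | 2
q | 9
s | 3
t | 7
t | 9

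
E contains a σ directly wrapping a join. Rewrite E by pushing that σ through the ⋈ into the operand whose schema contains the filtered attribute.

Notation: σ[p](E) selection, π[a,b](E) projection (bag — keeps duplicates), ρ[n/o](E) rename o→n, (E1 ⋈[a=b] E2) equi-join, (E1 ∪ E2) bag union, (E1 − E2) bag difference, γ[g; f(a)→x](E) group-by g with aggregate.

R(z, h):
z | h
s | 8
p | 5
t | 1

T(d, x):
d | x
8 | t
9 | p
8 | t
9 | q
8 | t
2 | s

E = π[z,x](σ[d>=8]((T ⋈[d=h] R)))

σ filters on d, owned by the left side.
E' = π[z,x]((σ[d>=8](T) ⋈[d=h] R))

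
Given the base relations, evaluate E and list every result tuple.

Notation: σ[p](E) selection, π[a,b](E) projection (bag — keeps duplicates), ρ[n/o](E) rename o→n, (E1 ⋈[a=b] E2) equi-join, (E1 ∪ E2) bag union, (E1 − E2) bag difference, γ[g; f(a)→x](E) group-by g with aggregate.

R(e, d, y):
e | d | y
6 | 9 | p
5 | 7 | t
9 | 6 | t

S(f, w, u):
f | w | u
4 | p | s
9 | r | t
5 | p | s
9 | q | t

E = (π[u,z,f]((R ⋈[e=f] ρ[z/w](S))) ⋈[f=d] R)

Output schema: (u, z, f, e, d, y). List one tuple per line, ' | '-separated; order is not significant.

Row counts bottom-up:
  R → 3
  S → 4
  ρ[z/w](S) → 4
  (R ⋈[e=f] ρ[z/w](S)) → 3
  π[u,z,f]((R ⋈[e=f] ρ[z/w](S))) → 3
  R → 3
  (π[u,z,f]((R ⋈[e=f] ρ[z/w](S))) ⋈[f=d] R) → 2

== RESULT ==
u | z | f | e | d | y
t | q | 9 | 6 | 9 | p
t | r | 9 | 6 | 9 | p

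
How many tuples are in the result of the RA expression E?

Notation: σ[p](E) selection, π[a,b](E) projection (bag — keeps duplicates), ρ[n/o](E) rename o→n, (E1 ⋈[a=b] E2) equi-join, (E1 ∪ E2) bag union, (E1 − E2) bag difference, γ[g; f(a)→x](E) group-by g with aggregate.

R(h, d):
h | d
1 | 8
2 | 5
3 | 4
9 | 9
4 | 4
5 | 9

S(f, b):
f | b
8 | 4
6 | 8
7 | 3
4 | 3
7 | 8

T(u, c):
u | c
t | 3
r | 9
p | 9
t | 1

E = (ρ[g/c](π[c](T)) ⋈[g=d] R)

Row counts bottom-up:
  T → 4
  π[c](T) → 4
  ρ[g/c](π[c](T)) → 4
  R → 6
  (ρ[g/c](π[c](T)) ⋈[g=d] R) → 4

|E| = 4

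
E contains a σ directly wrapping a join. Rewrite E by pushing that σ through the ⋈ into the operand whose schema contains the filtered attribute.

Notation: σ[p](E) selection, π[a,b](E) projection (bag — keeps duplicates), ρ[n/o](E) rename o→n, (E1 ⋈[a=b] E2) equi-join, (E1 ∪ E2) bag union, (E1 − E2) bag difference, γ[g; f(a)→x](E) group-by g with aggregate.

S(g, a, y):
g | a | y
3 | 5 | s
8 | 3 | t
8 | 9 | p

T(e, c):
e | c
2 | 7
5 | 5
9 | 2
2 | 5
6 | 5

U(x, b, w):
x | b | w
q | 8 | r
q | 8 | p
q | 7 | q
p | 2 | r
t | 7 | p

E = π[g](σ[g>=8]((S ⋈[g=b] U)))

σ filters on g, owned by the left side.
E' = π[g]((σ[g>=8](S) ⋈[g=b] U))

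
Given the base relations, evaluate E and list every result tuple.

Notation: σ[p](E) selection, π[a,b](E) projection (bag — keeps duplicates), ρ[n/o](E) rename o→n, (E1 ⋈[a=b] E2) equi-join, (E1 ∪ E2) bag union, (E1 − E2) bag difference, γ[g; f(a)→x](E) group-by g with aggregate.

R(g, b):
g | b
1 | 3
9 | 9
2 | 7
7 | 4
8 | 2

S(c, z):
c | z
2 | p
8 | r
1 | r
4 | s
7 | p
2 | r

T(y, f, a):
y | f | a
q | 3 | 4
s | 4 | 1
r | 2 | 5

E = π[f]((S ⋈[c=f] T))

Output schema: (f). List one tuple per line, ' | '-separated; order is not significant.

Per-node cardinality:
  S → 6
  T → 3
  (S ⋈[c=f] T) → 3
  π[f]((S ⋈[c=f] T)) → 3

== RESULT ==
f
2
2
4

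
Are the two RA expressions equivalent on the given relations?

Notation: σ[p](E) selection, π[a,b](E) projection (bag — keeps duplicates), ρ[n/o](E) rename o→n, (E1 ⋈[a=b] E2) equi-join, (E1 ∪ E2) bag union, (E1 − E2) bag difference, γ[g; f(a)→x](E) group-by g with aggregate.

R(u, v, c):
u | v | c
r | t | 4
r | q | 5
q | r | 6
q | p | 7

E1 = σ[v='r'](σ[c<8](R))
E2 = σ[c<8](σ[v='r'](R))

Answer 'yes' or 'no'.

E1 per-node cardinality:
  R → 4
  σ[c<8](R) → 4
  σ[v='r'](σ[c<8](R)) → 1
E2 per-node cardinality:
  R → 4
  σ[v='r'](R) → 1
  σ[c<8](σ[v='r'](R)) → 1

E1 and E2 produce the same multiset:
u | v | c
q | r | 6

yes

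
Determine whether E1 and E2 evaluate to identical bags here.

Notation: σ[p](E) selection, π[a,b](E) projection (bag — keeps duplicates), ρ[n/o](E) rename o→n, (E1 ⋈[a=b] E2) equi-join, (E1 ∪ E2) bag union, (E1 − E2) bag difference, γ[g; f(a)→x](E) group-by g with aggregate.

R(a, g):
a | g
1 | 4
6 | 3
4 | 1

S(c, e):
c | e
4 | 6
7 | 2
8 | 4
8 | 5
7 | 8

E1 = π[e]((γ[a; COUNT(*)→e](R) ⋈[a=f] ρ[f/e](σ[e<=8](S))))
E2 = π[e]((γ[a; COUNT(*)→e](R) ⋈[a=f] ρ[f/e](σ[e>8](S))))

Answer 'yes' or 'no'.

E1 per-node cardinality:
  R → 3
  γ[a; COUNT(*)→e](R) → 3
  S → 5
  σ[e<=8](S) → 5
  ρ[f/e](σ[e<=8](S)) → 5
  (γ[a; COUNT(*)→e](R) ⋈[a=f] ρ[f/e](σ[e<=8](S))) → 2
  π[e]((γ[a; COUNT(*)→e](R) ⋈[a=f] ρ[f/e](σ[e<=8](S)))) → 2
E2 per-node cardinality:
  R → 3
  γ[a; COUNT(*)→e](R) → 3
  S → 5
  σ[e>8](S) → 0
  ρ[f/e](σ[e>8](S)) → 0
  (γ[a; COUNT(*)→e](R) ⋈[a=f] ρ[f/e](σ[e>8](S))) → 0
  π[e]((γ[a; COUNT(*)→e](R) ⋈[a=f] ρ[f/e](σ[e>8](S)))) → 0

E1 result:
e
1
1
E2 result:
e
(0 rows)
Witness: (1,) appears 2× in E1 but 0× in E2.

no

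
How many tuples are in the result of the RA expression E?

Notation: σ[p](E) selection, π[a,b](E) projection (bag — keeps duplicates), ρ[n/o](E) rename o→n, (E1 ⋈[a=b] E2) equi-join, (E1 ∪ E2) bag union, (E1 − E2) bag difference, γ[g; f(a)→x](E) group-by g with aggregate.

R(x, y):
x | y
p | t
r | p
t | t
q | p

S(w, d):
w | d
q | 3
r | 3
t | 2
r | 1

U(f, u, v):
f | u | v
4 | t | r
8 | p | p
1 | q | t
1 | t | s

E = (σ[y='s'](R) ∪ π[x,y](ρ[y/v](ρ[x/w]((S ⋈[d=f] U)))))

Subexpression sizes:
  R → 4
  σ[y='s'](R) → 0
  S → 4
  U → 4
  (S ⋈[d=f] U) → 2
  ρ[x/w]((S ⋈[d=f] U)) → 2
  ρ[y/v](ρ[x/w]((S ⋈[d=f] U))) → 2
  π[x,y](ρ[y/v](ρ[x/w]((S ⋈[d=f] U)))) → 2
  (σ[y='s'](R) ∪ π[x,y](ρ[y/v](ρ[x/w]((S ⋈[d=f] U))))) → 2

|E| = 2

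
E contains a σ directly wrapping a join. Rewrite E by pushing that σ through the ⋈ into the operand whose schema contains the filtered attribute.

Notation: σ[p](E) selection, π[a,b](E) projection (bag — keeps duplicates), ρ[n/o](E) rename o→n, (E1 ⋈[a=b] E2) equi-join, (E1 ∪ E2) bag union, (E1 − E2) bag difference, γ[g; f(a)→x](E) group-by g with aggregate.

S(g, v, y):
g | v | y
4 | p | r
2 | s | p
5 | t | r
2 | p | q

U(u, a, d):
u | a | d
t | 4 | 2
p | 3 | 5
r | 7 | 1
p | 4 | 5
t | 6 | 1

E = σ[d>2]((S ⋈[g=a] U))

σ filters on d, owned by the right side.
E' = (S ⋈[g=a] σ[d>2](U))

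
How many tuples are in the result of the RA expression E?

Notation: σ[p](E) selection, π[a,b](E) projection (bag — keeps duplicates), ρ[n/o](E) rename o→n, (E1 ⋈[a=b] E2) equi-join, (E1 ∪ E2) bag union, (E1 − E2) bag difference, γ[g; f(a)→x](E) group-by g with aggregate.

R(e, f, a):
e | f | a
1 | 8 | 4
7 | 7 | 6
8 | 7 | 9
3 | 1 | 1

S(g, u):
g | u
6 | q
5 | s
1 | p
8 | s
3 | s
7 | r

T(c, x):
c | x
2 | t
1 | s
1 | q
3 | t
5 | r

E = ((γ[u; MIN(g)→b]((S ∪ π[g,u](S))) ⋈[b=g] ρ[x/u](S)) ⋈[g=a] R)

Stepwise |·|:
  S → 6
  S → 6
  π[g,u](S) → 6
  (S ∪ π[g,u](S)) → 12
  γ[u; MIN(g)→b]((S ∪ π[g,u](S))) → 4
  S → 6
  ρ[x/u](S) → 6
  (γ[u; MIN(g)→b]((S ∪ π[g,u](S))) ⋈[b=g] ρ[x/u](S)) → 4
  R → 4
  ((γ[u; MIN(g)→b]((S ∪ π[g,u](S))) ⋈[b=g] ρ[x/u](S)) ⋈[g=a] R) → 2

|E| = 2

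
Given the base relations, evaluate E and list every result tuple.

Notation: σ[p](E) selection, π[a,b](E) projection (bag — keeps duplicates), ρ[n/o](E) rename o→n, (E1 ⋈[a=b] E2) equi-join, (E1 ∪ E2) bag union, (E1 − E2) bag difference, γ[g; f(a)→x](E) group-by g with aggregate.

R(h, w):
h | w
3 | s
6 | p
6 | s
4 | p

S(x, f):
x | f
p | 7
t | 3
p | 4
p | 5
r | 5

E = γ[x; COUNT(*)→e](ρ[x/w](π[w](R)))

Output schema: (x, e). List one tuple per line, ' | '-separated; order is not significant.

Subexpression sizes:
  R → 4
  π[w](R) → 4
  ρ[x/w](π[w](R)) → 4
  γ[x; COUNT(*)→e](ρ[x/w](π[w](R))) → 2

== RESULT ==
x | e
p | 2
s | 2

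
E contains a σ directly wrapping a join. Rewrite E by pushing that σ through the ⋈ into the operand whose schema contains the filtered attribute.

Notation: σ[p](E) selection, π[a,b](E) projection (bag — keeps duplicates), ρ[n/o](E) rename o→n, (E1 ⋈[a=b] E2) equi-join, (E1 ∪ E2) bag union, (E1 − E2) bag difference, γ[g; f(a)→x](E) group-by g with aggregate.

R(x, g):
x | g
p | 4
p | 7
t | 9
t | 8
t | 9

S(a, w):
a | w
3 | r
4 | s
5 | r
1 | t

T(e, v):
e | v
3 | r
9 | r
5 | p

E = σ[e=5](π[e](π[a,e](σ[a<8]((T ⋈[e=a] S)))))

σ filters on a, owned by the right side.
E' = σ[e=5](π[e](π[a,e]((T ⋈[e=a] σ[a<8](S)))))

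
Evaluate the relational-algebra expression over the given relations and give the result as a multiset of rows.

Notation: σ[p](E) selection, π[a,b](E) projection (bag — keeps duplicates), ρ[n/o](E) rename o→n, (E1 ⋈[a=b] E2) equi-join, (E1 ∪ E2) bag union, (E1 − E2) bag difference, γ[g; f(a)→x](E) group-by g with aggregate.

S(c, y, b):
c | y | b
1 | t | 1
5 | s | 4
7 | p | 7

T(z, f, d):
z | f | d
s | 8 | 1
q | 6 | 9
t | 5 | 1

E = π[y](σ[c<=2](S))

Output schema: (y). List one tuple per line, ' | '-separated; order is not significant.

Stepwise |·|:
  S → 3
  σ[c<=2](S) → 1
  π[y](σ[c<=2](S)) → 1

== RESULT ==
y
t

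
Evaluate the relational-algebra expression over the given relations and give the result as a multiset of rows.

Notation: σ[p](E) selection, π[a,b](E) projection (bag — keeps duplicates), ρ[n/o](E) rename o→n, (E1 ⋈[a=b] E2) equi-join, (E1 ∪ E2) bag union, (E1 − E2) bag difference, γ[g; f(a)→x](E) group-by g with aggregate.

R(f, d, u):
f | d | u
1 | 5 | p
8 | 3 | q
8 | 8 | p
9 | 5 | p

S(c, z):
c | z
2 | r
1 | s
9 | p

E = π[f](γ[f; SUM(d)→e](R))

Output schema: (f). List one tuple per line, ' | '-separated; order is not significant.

Stepwise |·|:
  R → 4
  γ[f; SUM(d)→e](R) → 3
  π[f](γ[f; SUM(d)→e](R)) → 3

== RESULT ==
f
1
8
9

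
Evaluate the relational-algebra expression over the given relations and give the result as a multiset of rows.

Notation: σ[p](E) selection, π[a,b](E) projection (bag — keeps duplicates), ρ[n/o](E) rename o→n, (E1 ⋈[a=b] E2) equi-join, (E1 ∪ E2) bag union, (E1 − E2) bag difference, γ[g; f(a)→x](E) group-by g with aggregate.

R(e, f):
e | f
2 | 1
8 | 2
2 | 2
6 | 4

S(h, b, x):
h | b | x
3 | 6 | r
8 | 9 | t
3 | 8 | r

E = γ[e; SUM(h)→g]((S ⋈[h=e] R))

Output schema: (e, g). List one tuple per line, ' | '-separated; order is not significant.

Per-node cardinality:
  S → 3
  R → 4
  (S ⋈[h=e] R) → 1
  γ[e; SUM(h)→g]((S ⋈[h=e] R)) → 1

== RESULT ==
e | g
8 | 8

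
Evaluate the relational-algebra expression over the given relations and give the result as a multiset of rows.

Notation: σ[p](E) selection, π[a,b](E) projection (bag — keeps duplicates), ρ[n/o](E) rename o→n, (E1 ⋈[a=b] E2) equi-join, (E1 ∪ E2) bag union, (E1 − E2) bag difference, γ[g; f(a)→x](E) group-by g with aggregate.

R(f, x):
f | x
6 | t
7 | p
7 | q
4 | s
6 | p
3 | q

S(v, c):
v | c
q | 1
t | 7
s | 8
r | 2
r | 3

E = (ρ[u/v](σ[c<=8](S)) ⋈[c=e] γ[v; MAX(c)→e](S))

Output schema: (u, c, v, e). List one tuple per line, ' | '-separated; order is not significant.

Row counts bottom-up:
  S → 5
  σ[c<=8](S) → 5
  ρ[u/v](σ[c<=8](S)) → 5
  S → 5
  γ[v; MAX(c)→e](S) → 4
  (ρ[u/v](σ[c<=8](S)) ⋈[c=e] γ[v; MAX(c)→e](S)) → 4

== RESULT ==
u | c | v | e
q | 1 | q | 1
r | 3 | r | 3
s | 8 | s | 8
t | 7 | t | 7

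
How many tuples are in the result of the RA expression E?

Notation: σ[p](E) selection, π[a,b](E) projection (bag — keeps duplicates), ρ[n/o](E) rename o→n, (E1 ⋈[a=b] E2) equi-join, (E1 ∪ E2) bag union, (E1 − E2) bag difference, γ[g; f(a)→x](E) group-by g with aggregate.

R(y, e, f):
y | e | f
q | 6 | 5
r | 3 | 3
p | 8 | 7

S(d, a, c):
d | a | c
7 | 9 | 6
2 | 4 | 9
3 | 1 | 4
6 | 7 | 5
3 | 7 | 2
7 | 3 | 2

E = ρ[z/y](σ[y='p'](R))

Row counts bottom-up:
  R → 3
  σ[y='p'](R) → 1
  ρ[z/y](σ[y='p'](R)) → 1

|E| = 1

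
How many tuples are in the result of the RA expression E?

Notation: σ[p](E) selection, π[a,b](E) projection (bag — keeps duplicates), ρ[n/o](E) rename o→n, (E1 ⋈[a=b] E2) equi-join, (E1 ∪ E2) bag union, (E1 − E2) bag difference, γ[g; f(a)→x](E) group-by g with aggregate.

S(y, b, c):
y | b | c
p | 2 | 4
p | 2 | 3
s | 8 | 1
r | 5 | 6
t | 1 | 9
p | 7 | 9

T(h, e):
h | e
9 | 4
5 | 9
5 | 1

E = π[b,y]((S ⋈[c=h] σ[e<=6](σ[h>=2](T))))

Per-node cardinality:
  S → 6
  T → 3
  σ[h>=2](T) → 3
  σ[e<=6](σ[h>=2](T)) → 2
  (S ⋈[c=h] σ[e<=6](σ[h>=2](T))) → 2
  π[b,y]((S ⋈[c=h] σ[e<=6](σ[h>=2](T)))) → 2

|E| = 2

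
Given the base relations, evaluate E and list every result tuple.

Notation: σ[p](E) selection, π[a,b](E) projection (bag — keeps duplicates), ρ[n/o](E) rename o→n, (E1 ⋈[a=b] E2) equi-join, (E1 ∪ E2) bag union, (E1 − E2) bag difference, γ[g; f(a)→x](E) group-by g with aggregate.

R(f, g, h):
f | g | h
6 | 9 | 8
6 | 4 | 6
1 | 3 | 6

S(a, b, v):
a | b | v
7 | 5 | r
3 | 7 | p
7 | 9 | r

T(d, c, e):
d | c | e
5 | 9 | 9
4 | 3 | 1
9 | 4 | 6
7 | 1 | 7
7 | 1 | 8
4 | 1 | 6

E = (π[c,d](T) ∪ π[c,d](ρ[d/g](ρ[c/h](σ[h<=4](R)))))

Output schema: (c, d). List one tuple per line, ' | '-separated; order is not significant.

Per-node cardinality:
  T → 6
  π[c,d](T) → 6
  R → 3
  σ[h<=4](R) → 0
  ρ[c/h](σ[h<=4](R)) → 0
  ρ[d/g](ρ[c/h](σ[h<=4](R))) → 0
  π[c,d](ρ[d/g](ρ[c/h](σ[h<=4](R)))) → 0
  (π[c,d](T) ∪ π[c,d](ρ[d/g](ρ[c/h](σ[h<=4](R))))) → 6

== RESULT ==
c | d
1 | 4
1 | 7
1 | 7
3 | 4
4 | 9
9 | 5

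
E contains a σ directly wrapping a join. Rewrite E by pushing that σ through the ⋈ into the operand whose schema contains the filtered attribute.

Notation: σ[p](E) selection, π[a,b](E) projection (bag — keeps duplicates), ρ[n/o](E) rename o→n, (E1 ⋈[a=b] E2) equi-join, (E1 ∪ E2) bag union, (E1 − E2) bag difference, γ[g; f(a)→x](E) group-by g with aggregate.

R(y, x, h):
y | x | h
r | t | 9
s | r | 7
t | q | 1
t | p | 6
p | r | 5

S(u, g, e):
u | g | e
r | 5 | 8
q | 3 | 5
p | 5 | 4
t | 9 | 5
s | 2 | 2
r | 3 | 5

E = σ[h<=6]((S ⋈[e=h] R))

σ filters on h, owned by the right side.
E' = (S ⋈[e=h] σ[h<=6](R))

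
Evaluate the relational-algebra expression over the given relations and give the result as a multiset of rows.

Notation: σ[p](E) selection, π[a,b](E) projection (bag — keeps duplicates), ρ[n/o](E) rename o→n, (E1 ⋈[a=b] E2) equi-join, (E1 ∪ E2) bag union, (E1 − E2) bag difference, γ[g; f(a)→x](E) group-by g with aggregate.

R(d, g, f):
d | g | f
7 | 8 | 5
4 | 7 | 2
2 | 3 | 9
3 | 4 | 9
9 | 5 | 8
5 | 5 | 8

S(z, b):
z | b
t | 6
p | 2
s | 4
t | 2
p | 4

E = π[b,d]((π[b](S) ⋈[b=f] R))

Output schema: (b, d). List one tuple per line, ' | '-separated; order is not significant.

Stepwise |·|:
  S → 5
  π[b](S) → 5
  R → 6
  (π[b](S) ⋈[b=f] R) → 2
  π[b,d]((π[b](S) ⋈[b=f] R)) → 2

== RESULT ==
b | d
2 | 4
2 | 4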